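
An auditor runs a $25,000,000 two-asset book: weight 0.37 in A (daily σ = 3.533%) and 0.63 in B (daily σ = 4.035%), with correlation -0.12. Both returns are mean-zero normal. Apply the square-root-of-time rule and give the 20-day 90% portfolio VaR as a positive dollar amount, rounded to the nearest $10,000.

σ_p = √(0.37²·3.533² + 0.63²·4.035² + 2·-0.12·0.37·0.63·3.533·4.035) = 2.715%.
σ_{20d} = 2.715% × √20 = 12.142%.
z(90%) = 1.282.
VaR = 1.282 × 12.142% = 15.566%; on $25,000,000 that is $3,891,500.

$3,890,000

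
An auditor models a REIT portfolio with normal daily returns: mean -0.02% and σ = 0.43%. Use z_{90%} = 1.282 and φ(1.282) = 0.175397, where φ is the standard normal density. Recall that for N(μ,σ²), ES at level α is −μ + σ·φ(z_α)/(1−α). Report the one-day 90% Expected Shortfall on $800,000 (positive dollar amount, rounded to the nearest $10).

$6,190

Tail multiplier: φ(z)/(1−α) = 0.175397 / 0.1 = 1.754.
ES = −(-0.02%) + 0.43% × 1.754 = 0.774%.
On $800,000: 0.00774 × $800,000 = $6,192.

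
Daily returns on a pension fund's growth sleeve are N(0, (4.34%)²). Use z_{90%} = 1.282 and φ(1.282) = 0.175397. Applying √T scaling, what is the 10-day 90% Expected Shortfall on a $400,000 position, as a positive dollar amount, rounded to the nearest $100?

σ_{10d} = 4.34% × √10 = 13.724%.
ES multiplier = φ(z)/(1−α) = 0.175397/0.1 = 1.754.
ES = 13.724% × 1.754 = 24.072%; on $400,000: $96,288.

$96,300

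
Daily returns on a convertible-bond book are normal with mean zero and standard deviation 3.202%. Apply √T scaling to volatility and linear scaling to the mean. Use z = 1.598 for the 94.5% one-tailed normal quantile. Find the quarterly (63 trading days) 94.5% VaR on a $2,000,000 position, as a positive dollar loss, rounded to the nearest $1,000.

σ_{63d} = 3.202% × √63 = 25.415%.
VaR = 1.598 × 25.415% = 40.613%.
On $2,000,000: 0.40613 × $2,000,000 = $812,260.

$812,000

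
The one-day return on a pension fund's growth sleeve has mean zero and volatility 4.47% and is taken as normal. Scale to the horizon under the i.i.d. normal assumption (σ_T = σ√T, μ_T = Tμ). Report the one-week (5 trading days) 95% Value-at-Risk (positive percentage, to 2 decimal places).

At 95%, z = 1.645.
σ_{5d} = 4.47% × √5 = 9.995%.
VaR = 1.645 × 9.995% = 16.442%.

16.44%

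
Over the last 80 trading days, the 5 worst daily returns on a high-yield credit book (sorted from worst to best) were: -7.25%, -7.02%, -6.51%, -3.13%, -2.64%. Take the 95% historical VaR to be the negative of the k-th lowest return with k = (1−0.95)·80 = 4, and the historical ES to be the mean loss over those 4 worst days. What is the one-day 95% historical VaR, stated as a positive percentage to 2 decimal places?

k = 4; the 4th lowest return is -3.13%, so VaR = 3.13%.

3.13%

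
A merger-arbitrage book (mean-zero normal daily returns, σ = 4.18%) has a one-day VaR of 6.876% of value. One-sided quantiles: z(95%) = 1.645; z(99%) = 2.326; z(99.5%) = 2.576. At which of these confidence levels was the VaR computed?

95%

Implied z = VaR/σ = 6.876 / 4.18 = 1.645.
This matches z(95%) = 1.645.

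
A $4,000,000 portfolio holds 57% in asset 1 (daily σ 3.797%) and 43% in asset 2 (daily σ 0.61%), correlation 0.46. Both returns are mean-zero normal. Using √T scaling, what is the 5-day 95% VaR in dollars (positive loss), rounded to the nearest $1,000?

σ_p = √(0.57²·3.797² + 0.43²·0.61² + 2·0.46·0.57·0.43·3.797·0.61) = 2.297%.
σ_{5d} = 2.297% × √5 = 5.136%.
z(95%) = 1.645.
VaR = 1.645 × 5.136% = 8.449%; on $4,000,000 that is $337,960.

$338,000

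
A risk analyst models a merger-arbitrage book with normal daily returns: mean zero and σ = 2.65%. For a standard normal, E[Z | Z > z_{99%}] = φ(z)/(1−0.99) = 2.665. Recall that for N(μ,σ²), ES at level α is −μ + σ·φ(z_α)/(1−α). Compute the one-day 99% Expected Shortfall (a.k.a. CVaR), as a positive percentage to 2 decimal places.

7.06%

ES = 2.65% × 2.665 = 7.062%.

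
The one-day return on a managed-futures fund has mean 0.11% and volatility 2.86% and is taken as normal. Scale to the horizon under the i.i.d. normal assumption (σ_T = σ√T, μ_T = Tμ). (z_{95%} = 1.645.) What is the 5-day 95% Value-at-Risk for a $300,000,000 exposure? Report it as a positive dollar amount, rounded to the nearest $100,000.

σ_{5d} = 2.86% × √5 = 6.395%; μ_{5d} = 5 × 0.11% = 0.550%.
VaR = −(0.550%) + 1.645 × 6.395% = 9.970%.
On $300,000,000: 0.09970 × $300,000,000 = $29,910,000.

$29,900,000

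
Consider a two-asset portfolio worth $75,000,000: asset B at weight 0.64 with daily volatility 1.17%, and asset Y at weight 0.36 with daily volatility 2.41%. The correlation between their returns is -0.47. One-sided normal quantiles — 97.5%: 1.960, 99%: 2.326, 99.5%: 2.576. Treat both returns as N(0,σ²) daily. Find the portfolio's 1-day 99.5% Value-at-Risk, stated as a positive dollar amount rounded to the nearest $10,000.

$1,620,000

σ_p² = 0.64²·1.17² + 0.36²·2.41² + 2·-0.47·0.64·0.36·1.17·2.41 = 0.7028 (%²).
σ_p = √0.7028 = 0.838%.
VaR = 2.576 × 0.838% = 2.159%; on $75,000,000 that is $1,619,250.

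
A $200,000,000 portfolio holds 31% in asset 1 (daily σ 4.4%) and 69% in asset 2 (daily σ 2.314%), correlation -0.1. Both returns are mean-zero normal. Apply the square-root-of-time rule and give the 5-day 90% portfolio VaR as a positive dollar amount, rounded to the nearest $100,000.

$11,400,000

σ_p = √(0.31²·4.4² + 0.69²·2.314² + 2·-0.1·0.31·0.69·4.4·2.314) = 1.994%.
σ_{5d} = 1.994% × √5 = 4.459%.
z(90%) = 1.282.
VaR = 1.282 × 4.459% = 5.716%; on $200,000,000 that is $11,432,000.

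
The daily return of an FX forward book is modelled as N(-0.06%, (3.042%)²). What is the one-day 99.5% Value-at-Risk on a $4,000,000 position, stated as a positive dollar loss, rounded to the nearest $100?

At 99.5% one-sided, z = 2.576.
VaR = −μ + z·σ = −(-0.06%) + 2.576 × 3.042% = 7.896%.
On $4,000,000: 0.07896 × $4,000,000 = $315,840.

$315,800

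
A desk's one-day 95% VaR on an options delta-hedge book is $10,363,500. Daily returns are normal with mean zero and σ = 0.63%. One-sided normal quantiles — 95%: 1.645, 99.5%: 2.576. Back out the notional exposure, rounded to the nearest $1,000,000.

VaR as a fraction of value: z·σ = 1.645 × 0.63% = 1.03635%.
Position = $10,363,500 / 0.0103635 = $1,000,000,000.

$1,000,000,000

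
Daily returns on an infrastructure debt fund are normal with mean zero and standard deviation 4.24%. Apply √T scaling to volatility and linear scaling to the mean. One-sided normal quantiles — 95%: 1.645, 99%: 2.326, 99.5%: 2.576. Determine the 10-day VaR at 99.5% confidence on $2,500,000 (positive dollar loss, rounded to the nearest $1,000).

$863,000

σ_{10d} = 4.24% × √10 = 13.408%.
VaR = 2.576 × 13.408% = 34.539%.
On $2,500,000: 0.34539 × $2,500,000 = $863,475.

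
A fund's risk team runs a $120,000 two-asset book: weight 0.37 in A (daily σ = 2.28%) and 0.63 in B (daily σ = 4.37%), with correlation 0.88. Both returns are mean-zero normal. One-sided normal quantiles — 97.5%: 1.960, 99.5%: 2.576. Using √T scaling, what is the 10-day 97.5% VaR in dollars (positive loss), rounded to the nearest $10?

$26,170

σ_p = √(0.37²·2.28² + 0.63²·4.37² + 2·0.88·0.37·0.63·2.28·4.37) = 3.518%.
σ_{10d} = 3.518% × √10 = 11.125%.
VaR = 1.960 × 11.125% = 21.805%; on $120,000 that is $26,166.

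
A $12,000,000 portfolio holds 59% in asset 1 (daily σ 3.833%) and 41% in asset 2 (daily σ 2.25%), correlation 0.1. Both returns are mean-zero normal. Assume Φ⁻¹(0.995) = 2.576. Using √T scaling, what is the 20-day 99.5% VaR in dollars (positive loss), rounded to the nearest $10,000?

σ_p = √(0.59²·3.833² + 0.41²·2.25² + 2·0.1·0.59·0.41·3.833·2.25) = 2.526%.
σ_{20d} = 2.526% × √20 = 11.297%.
VaR = 2.576 × 11.297% = 29.101%; on $12,000,000 that is $3,492,120.

$3,490,000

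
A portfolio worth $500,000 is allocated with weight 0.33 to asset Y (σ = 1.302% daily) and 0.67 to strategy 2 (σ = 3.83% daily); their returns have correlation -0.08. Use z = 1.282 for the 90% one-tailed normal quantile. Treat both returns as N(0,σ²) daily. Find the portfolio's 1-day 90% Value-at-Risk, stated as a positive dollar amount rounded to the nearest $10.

$16,460

σ_p² = 0.33²·1.302² + 0.67²·3.83² + 2·-0.08·0.33·0.67·1.302·3.83 = 6.5931 (%²).
σ_p = √6.5931 = 2.568%.
VaR = 1.282 × 2.568% = 3.292%; on $500,000 that is $16,460.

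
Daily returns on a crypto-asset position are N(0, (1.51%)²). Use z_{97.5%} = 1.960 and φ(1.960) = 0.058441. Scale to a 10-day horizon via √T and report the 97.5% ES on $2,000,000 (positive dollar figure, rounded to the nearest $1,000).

$223,000

σ_{10d} = 1.51% × √10 = 4.775%.
ES multiplier = φ(z)/(1−α) = 0.058441/0.025 = 2.338.
ES = 4.775% × 2.338 = 11.164%; on $2,000,000: $223,280.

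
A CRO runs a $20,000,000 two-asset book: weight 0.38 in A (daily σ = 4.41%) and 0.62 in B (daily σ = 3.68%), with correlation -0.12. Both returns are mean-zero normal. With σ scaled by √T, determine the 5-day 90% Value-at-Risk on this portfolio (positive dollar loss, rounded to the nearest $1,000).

$1,527,000

σ_p = √(0.38²·4.41² + 0.62²·3.68² + 2·-0.12·0.38·0.62·4.41·3.68) = 2.664%.
σ_{5d} = 2.664% × √5 = 5.957%.
z(90%) = 1.282.
VaR = 1.282 × 5.957% = 7.637%; on $20,000,000 that is $1,527,400.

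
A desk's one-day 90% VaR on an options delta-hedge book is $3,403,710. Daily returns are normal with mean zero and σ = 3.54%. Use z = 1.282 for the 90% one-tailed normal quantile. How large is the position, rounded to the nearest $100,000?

$75,000,000

VaR as a fraction of value: z·σ = 1.282 × 3.54% = 4.53828%.
Position = $3,403,710 / 0.0453828 = $75,000,000.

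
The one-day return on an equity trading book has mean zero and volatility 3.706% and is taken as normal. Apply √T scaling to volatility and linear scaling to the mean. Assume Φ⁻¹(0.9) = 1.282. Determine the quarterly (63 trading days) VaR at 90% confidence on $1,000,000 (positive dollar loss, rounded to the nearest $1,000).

$377,000

σ_{63d} = 3.706% × √63 = 29.415%.
VaR = 1.282 × 29.415% = 37.710%.
On $1,000,000: 0.37710 × $1,000,000 = $377,100.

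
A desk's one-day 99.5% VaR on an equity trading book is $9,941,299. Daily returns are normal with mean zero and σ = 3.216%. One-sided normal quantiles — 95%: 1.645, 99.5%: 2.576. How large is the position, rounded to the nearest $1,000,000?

VaR as a fraction of value: z·σ = 2.576 × 3.216% = 8.28442%.
Position = $9,941,299 / 0.0828442 = $119,999,998.

$120,000,000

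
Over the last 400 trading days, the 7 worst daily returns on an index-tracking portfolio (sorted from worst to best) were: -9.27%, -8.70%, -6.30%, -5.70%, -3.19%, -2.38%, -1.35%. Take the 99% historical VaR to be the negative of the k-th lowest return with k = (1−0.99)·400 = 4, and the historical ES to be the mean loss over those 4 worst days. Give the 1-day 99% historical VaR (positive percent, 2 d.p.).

k = 4; the 4th lowest return is -5.70%, so VaR = 5.70%.

5.70%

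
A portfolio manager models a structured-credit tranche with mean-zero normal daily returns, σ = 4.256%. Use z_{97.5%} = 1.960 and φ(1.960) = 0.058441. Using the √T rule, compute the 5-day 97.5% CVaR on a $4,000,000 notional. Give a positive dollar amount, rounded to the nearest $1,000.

σ_{5d} = 4.256% × √5 = 9.517%.
ES multiplier = φ(z)/(1−α) = 0.058441/0.025 = 2.338.
ES = 9.517% × 2.338 = 22.251%; on $4,000,000: $890,040.

$890,000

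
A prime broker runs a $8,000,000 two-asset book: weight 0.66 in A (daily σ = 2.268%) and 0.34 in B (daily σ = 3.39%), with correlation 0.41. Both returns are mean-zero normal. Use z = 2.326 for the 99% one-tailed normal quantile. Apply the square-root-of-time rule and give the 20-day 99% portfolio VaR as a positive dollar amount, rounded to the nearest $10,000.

$1,860,000

σ_p = √(0.66²·2.268² + 0.34²·3.39² + 2·0.41·0.66·0.34·2.268·3.39) = 2.232%.
σ_{20d} = 2.232% × √20 = 9.982%.
VaR = 2.326 × 9.982% = 23.218%; on $8,000,000 that is $1,857,440.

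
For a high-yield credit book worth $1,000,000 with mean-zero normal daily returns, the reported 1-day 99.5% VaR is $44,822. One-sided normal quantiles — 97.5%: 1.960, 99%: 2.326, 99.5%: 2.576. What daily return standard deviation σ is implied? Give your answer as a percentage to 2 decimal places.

1.74%

VaR as a fraction: $44,822 / $1,000,000 = 4.482%.
σ = VaR / z = 4.482% / 2.576 = 1.740%.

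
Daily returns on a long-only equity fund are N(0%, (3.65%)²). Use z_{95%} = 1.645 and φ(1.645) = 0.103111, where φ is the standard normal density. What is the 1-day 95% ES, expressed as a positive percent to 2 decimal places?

Tail multiplier: φ(z)/(1−α) = 0.103111 / 0.05 = 2.062.
ES = 3.65% × 2.062 = 7.526%.

7.53%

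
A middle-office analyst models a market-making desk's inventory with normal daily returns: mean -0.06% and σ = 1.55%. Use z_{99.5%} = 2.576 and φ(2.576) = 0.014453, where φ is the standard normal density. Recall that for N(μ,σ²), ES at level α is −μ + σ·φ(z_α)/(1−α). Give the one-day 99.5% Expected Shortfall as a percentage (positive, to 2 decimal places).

Tail multiplier: φ(z)/(1−α) = 0.014453 / 0.005 = 2.891.
ES = −(-0.06%) + 1.55% × 2.891 = 4.541%.

4.54%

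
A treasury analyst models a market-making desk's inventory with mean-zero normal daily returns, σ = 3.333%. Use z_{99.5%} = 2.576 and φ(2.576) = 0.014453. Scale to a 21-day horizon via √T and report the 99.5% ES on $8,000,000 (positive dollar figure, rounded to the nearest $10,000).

$3,530,000

σ_{21d} = 3.333% × √21 = 15.274%.
ES multiplier = φ(z)/(1−α) = 0.014453/0.005 = 2.891.
ES = 15.274% × 2.891 = 44.157%; on $8,000,000: $3,532,560.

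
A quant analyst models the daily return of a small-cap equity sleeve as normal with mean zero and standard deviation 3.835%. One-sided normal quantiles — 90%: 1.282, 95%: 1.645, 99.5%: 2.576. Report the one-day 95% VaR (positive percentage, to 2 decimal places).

VaR = z·σ = 1.645 × 3.835% = 6.309%.

6.31%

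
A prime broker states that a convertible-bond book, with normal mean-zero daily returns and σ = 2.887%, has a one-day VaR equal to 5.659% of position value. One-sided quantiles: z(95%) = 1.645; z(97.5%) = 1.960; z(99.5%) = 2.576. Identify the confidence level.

97.5%

Implied z = VaR/σ = 5.659 / 2.887 = 1.960.
This matches z(97.5%) = 1.960.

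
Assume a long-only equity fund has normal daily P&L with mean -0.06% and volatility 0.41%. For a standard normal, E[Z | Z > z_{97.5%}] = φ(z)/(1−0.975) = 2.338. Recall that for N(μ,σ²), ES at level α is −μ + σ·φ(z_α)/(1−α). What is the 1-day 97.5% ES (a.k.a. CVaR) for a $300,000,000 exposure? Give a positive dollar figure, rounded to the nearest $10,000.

$3,060,000

ES = −(-0.06%) + 0.41% × 2.338 = 1.019%.
On $300,000,000: 0.01019 × $300,000,000 = $3,057,000.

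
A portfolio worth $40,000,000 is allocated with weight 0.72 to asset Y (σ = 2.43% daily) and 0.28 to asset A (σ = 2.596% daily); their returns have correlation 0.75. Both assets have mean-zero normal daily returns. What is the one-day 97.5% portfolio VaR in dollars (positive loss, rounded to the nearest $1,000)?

$1,838,000

σ_p² = 0.72²·2.43² + 0.28²·2.596² + 2·0.75·0.72·0.28·2.43·2.596 = 5.4971 (%²).
σ_p = √5.4971 = 2.345%.
At 97.5%, z = 1.960.
VaR = 1.960 × 2.345% = 4.596%; on $40,000,000 that is $1,838,400.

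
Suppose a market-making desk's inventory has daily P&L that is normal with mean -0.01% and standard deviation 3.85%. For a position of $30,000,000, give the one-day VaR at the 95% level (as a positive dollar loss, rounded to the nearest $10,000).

At 95% one-sided, z = 1.645.
VaR = −μ + z·σ = −(-0.01%) + 1.645 × 3.85% = 6.343%.
On $30,000,000: 0.06343 × $30,000,000 = $1,902,900.

$1,900,000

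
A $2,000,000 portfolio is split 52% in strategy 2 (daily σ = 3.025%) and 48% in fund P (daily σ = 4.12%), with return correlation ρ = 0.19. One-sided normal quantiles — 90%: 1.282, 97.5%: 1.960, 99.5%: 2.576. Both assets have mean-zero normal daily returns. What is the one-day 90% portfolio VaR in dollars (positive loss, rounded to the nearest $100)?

$70,500

σ_p² = 0.52²·3.025² + 0.48²·4.12² + 2·0.19·0.52·0.48·3.025·4.12 = 7.5673 (%²).
σ_p = √7.5673 = 2.751%.
VaR = 1.282 × 2.751% = 3.527%; on $2,000,000 that is $70,540.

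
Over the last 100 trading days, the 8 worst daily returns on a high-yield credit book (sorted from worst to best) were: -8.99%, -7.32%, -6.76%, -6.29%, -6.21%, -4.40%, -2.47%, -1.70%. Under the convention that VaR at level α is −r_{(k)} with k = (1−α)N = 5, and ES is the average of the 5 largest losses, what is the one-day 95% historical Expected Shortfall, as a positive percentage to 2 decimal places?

The 5 worst returns sum to -35.57%.
ES = −(-35.57%) / 5 = 7.114% ≈ 7.11%.

7.11%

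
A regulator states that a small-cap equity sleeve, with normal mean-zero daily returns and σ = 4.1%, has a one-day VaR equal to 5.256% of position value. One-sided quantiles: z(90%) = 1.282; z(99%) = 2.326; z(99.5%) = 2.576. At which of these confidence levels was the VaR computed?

Implied z = VaR/σ = 5.256 / 4.1 = 1.282.
This matches z(90%) = 1.282.

90%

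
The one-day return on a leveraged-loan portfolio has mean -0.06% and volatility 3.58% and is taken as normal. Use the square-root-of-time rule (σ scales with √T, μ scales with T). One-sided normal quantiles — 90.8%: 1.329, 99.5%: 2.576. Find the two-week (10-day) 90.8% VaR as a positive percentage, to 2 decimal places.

15.65%

σ_{10d} = 3.58% × √10 = 11.321%; μ_{10d} = 10 × -0.06% = -0.600%.
VaR = −(-0.600%) + 1.329 × 11.321% = 15.646%.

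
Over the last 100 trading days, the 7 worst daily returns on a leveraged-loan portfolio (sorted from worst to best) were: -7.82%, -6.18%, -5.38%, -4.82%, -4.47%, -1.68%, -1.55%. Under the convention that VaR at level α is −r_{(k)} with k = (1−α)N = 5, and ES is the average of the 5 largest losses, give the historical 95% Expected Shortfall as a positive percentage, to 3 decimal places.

5.734%

The 5 worst returns sum to -28.67%.
ES = −(-28.67%) / 5 = 5.734%.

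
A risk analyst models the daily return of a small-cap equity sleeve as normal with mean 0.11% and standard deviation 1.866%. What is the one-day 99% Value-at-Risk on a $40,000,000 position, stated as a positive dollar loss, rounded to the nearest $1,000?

$1,692,000

At 99% one-sided, z = 2.326.
VaR = −μ + z·σ = −(0.11%) + 2.326 × 1.866% = 4.230%.
On $40,000,000: 0.04230 × $40,000,000 = $1,692,000.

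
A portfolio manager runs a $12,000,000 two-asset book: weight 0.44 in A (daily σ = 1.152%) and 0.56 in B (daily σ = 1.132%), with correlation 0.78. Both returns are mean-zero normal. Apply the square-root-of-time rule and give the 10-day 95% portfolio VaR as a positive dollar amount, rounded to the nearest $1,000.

$672,000

σ_p = √(0.44²·1.152² + 0.56²·1.132² + 2·0.78·0.44·0.56·1.152·1.132) = 1.077%.
σ_{10d} = 1.077% × √10 = 3.406%.
z(95%) = 1.645.
VaR = 1.645 × 3.406% = 5.603%; on $12,000,000 that is $672,360.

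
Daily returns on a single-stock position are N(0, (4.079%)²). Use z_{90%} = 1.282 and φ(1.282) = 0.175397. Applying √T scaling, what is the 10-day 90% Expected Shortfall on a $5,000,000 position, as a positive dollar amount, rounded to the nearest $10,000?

$1,130,000

σ_{10d} = 4.079% × √10 = 12.899%.
ES multiplier = φ(z)/(1−α) = 0.175397/0.1 = 1.754.
ES = 12.899% × 1.754 = 22.625%; on $5,000,000: $1,131,250.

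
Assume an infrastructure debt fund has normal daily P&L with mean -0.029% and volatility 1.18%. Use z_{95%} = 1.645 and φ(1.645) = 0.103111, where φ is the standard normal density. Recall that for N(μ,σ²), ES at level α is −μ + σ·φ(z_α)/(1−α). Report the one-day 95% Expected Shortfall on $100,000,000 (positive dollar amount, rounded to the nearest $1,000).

$2,462,000

Tail multiplier: φ(z)/(1−α) = 0.103111 / 0.05 = 2.062.
ES = −(-0.029%) + 1.18% × 2.062 = 2.462%.
On $100,000,000: 0.02462 × $100,000,000 = $2,462,000.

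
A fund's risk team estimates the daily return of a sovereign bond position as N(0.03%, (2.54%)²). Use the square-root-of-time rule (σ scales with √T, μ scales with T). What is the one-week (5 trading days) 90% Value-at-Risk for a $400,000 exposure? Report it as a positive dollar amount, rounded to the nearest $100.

At 90%, z = 1.282.
σ_{5d} = 2.54% × √5 = 5.680%; μ_{5d} = 5 × 0.03% = 0.150%.
VaR = −(0.150%) + 1.282 × 5.680% = 7.132%.
On $400,000: 0.07132 × $400,000 = $28,528.

$28,500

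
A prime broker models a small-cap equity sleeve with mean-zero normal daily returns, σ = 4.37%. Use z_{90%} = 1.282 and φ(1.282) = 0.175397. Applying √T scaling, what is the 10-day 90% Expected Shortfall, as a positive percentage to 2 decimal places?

24.24%

σ_{10d} = 4.37% × √10 = 13.819%.
ES multiplier = φ(z)/(1−α) = 0.175397/0.1 = 1.754.
ES = 13.819% × 1.754 = 24.239%.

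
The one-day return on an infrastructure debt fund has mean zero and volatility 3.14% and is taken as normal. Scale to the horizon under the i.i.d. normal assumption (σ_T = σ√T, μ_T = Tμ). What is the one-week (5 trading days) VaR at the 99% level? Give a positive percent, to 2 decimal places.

At 99%, z = 2.326.
σ_{5d} = 3.14% × √5 = 7.021%.
VaR = 2.326 × 7.021% = 16.331%.

16.33%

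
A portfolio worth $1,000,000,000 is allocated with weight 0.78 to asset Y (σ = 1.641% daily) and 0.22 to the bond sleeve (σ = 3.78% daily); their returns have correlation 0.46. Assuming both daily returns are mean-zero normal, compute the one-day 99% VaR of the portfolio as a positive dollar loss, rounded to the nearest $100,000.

σ_p² = 0.78²·1.641² + 0.22²·3.78² + 2·0.46·0.78·0.22·1.641·3.78 = 3.3092 (%²).
σ_p = √3.3092 = 1.819%.
At 99%, z = 2.326.
VaR = 2.326 × 1.819% = 4.231%; on $1,000,000,000 that is $42,310,000.

$42,300,000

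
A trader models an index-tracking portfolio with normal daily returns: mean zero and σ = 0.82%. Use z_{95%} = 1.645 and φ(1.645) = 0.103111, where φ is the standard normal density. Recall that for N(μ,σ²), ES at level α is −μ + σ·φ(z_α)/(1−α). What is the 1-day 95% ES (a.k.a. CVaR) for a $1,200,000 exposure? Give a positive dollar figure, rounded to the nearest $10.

Tail multiplier: φ(z)/(1−α) = 0.103111 / 0.05 = 2.062.
ES = 0.82% × 2.062 = 1.691%.
On $1,200,000: 0.01691 × $1,200,000 = $20,292.

$20,290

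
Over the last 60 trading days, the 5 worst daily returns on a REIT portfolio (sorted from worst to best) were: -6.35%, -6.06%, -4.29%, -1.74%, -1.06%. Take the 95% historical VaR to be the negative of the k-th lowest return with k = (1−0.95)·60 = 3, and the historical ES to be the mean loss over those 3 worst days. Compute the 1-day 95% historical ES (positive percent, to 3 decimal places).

The 3 worst returns sum to -16.70%.
ES = −(-16.70%) / 3 = 5.5666…% ≈ 5.567%.

5.567%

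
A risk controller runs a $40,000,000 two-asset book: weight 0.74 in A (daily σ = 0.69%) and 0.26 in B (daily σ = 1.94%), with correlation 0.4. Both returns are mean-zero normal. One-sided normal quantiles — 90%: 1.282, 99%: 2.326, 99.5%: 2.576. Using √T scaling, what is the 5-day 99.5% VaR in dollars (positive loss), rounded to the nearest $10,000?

$1,960,000

σ_p = √(0.74²·0.69² + 0.26²·1.94² + 2·0.4·0.74·0.26·0.69·1.94) = 0.849%.
σ_{5d} = 0.849% × √5 = 1.898%.
VaR = 2.576 × 1.898% = 4.889%; on $40,000,000 that is $1,955,600.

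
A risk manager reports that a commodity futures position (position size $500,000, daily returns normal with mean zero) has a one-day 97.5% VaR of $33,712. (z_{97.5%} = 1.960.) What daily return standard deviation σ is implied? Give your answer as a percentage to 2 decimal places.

VaR as a fraction: $33,712 / $500,000 = 6.742%.
σ = VaR / z = 6.742% / 1.960 = 3.440%.

3.44%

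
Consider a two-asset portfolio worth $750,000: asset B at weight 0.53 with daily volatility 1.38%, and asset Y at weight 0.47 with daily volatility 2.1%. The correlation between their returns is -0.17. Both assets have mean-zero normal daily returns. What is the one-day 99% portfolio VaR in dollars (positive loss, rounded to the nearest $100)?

$19,600

σ_p² = 0.53²·1.38² + 0.47²·2.1² + 2·-0.17·0.53·0.47·1.38·2.1 = 1.2637 (%²).
σ_p = √1.2637 = 1.124%.
At 99%, z = 2.326.
VaR = 2.326 × 1.124% = 2.614%; on $750,000 that is $19,605.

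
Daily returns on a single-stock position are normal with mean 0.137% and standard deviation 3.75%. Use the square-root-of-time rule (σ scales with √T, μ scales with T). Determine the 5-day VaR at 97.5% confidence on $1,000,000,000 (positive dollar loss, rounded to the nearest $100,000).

At 97.5%, z = 1.960.
σ_{5d} = 3.75% × √5 = 8.385%; μ_{5d} = 5 × 0.137% = 0.685%.
VaR = −(0.685%) + 1.960 × 8.385% = 15.750%.
On $1,000,000,000: 0.15750 × $1,000,000,000 = $157,500,000.

$157,500,000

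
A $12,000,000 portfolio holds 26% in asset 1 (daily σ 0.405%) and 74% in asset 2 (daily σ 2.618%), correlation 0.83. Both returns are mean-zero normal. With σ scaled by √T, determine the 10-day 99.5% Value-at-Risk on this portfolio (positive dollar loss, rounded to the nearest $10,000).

σ_p = √(0.26²·0.405² + 0.74²·2.618² + 2·0.83·0.26·0.74·0.405·2.618) = 2.026%.
σ_{10d} = 2.026% × √10 = 6.407%.
z(99.5%) = 2.576.
VaR = 2.576 × 6.407% = 16.504%; on $12,000,000 that is $1,980,480.

$1,980,000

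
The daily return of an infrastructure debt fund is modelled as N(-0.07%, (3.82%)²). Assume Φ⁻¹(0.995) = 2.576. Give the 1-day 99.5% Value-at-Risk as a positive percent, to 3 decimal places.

VaR = −μ + z·σ = −(-0.07%) + 2.576 × 3.82% = 9.910%.

9.910%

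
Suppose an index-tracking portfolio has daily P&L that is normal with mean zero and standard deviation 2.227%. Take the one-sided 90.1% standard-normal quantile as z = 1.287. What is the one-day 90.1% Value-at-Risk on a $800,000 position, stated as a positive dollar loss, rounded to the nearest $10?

VaR = z·σ = 1.287 × 2.227% = 2.866%.
On $800,000: 0.02866 × $800,000 = $22,928.

$22,930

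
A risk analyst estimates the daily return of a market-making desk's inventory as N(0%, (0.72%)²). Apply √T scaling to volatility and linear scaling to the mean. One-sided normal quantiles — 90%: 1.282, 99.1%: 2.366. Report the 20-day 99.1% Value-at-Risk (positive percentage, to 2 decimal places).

σ_{20d} = 0.72% × √20 = 3.220%.
VaR = 2.366 × 3.220% = 7.619%.

7.62%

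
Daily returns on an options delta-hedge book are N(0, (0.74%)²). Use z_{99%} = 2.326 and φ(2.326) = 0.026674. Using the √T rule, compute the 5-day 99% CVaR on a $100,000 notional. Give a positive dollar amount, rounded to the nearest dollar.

$4,414

σ_{5d} = 0.74% × √5 = 1.655%.
ES multiplier = φ(z)/(1−α) = 0.026674/0.01 = 2.667.
ES = 1.655% × 2.667 = 4.414%; on $100,000: $4,414.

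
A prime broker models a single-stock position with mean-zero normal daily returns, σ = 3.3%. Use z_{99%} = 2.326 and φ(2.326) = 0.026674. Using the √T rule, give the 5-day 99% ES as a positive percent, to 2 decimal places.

σ_{5d} = 3.3% × √5 = 7.379%.
ES multiplier = φ(z)/(1−α) = 0.026674/0.01 = 2.667.
ES = 7.379% × 2.667 = 19.680%.

19.68%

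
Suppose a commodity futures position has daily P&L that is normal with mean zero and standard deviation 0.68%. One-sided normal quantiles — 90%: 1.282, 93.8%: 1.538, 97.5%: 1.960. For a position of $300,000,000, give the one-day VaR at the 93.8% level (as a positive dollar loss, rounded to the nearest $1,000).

VaR = z·σ = 1.538 × 0.68% = 1.046%.
On $300,000,000: 0.01046 × $300,000,000 = $3,138,000.

$3,138,000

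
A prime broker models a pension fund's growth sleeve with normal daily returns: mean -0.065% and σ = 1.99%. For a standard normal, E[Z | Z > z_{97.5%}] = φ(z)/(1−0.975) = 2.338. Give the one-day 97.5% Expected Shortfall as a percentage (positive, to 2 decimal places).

ES = −(-0.065%) + 1.99% × 2.338 = 4.718%.

4.72%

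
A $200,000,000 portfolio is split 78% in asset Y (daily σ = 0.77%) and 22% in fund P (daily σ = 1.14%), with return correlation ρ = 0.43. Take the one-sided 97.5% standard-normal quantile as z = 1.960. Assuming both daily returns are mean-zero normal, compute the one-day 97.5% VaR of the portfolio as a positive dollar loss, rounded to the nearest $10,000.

$2,920,000

σ_p² = 0.78²·0.77² + 0.22²·1.14² + 2·0.43·0.78·0.22·0.77·1.14 = 0.5532 (%²).
σ_p = √0.5532 = 0.744%.
VaR = 1.960 × 0.744% = 1.458%; on $200,000,000 that is $2,916,000.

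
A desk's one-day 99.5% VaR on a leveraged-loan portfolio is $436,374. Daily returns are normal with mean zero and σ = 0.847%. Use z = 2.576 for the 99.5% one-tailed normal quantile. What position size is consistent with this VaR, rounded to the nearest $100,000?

VaR as a fraction of value: z·σ = 2.576 × 0.847% = 2.18187%.
Position = $436,374 / 0.0218187 = $19,999,982.

$20,000,000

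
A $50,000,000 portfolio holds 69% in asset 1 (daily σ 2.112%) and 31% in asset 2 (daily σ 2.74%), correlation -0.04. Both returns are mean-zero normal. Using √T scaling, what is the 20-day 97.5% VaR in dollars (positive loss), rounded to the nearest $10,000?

σ_p = √(0.69²·2.112² + 0.31²·2.74² + 2·-0.04·0.69·0.31·2.112·2.74) = 1.657%.
σ_{20d} = 1.657% × √20 = 7.410%.
z(97.5%) = 1.960.
VaR = 1.960 × 7.410% = 14.524%; on $50,000,000 that is $7,262,000.

$7,260,000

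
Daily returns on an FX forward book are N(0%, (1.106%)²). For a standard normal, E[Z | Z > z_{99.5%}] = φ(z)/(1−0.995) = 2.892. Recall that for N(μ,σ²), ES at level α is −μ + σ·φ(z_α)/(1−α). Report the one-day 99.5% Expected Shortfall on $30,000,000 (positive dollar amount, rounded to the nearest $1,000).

ES = 1.106% × 2.892 = 3.199%.
On $30,000,000: 0.03199 × $30,000,000 = $959,700.

$960,000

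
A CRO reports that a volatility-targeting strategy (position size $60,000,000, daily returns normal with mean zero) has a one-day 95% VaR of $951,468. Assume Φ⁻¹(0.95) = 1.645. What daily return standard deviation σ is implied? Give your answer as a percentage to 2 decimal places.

VaR as a fraction: $951,468 / $60,000,000 = 1.586%.
σ = VaR / z = 1.586% / 1.645 = 0.964%.

0.96%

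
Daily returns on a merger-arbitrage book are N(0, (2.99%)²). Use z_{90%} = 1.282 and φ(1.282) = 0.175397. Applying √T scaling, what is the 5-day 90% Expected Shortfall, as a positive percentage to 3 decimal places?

11.727%

σ_{5d} = 2.99% × √5 = 6.686%.
ES multiplier = φ(z)/(1−α) = 0.175397/0.1 = 1.754.
ES = 6.686% × 1.754 = 11.727%.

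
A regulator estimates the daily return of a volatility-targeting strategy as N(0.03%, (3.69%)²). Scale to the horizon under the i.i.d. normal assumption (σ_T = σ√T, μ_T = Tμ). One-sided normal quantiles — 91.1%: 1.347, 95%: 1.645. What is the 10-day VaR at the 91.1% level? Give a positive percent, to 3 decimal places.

σ_{10d} = 3.69% × √10 = 11.669%; μ_{10d} = 10 × 0.03% = 0.300%.
VaR = −(0.300%) + 1.347 × 11.669% = 15.418%.

15.418%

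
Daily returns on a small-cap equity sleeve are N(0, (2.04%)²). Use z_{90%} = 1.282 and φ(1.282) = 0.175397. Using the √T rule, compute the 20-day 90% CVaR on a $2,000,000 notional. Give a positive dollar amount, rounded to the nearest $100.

$320,000

σ_{20d} = 2.04% × √20 = 9.123%.
ES multiplier = φ(z)/(1−α) = 0.175397/0.1 = 1.754.
ES = 9.123% × 1.754 = 16.002%; on $2,000,000: $320,040.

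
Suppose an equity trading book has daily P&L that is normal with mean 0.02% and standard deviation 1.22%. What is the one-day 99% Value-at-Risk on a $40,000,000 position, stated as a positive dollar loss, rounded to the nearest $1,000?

$1,127,000

At 99% one-sided, z = 2.326.
VaR = −μ + z·σ = −(0.02%) + 2.326 × 1.22% = 2.818%.
On $40,000,000: 0.02818 × $40,000,000 = $1,127,200.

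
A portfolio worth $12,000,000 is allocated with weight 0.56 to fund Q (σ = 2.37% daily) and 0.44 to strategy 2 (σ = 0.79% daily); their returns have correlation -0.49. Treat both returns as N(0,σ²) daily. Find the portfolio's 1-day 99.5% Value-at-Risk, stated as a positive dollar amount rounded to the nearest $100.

$369,700

σ_p² = 0.56²·2.37² + 0.44²·0.79² + 2·-0.49·0.56·0.44·2.37·0.79 = 1.4302 (%²).
σ_p = √1.4302 = 1.196%.
At 99.5%, z = 2.576.
VaR = 2.576 × 1.196% = 3.081%; on $12,000,000 that is $369,720.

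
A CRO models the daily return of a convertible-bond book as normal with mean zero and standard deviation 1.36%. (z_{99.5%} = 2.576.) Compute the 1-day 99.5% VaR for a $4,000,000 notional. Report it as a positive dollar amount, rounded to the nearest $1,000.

$140,000

VaR = z·σ = 2.576 × 1.36% = 3.503%.
On $4,000,000: 0.03503 × $4,000,000 = $140,120.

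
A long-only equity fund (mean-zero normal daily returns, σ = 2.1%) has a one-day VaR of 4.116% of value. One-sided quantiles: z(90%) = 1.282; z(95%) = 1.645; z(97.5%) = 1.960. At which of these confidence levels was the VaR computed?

97.5%

Implied z = VaR/σ = 4.116 / 2.1 = 1.960.
This matches z(97.5%) = 1.960.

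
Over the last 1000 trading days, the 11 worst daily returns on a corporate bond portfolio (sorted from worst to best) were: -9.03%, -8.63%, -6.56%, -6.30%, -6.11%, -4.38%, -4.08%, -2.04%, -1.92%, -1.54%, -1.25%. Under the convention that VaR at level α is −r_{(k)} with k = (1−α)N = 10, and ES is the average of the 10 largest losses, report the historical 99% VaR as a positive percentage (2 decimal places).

k = 10; the 10th lowest return is -1.54%, so VaR = 1.54%.

1.54%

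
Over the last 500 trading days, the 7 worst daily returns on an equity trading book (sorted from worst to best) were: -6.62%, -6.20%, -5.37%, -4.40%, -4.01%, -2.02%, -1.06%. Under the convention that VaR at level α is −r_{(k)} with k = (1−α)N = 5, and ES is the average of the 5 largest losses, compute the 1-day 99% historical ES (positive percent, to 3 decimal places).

The 5 worst returns sum to -26.60%.
ES = −(-26.60%) / 5 = 5.32% ≈ 5.320%.

5.320%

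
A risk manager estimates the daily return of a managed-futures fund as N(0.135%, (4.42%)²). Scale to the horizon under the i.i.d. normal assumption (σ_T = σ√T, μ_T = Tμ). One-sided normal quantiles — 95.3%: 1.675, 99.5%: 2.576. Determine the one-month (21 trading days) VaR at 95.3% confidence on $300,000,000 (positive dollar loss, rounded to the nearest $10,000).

σ_{21d} = 4.42% × √21 = 20.255%; μ_{21d} = 21 × 0.135% = 2.835%.
VaR = −(2.835%) + 1.675 × 20.255% = 31.092%.
On $300,000,000: 0.31092 × $300,000,000 = $93,276,000.

$93,280,000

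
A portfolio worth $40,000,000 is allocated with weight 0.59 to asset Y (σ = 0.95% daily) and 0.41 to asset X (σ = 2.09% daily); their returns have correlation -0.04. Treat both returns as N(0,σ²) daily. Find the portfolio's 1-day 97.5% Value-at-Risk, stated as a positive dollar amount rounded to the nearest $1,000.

$788,000

σ_p² = 0.59²·0.95² + 0.41²·2.09² + 2·-0.04·0.59·0.41·0.95·2.09 = 1.0100 (%²).
σ_p = √1.0100 = 1.005%.
At 97.5%, z = 1.960.
VaR = 1.960 × 1.005% = 1.970%; on $40,000,000 that is $788,000.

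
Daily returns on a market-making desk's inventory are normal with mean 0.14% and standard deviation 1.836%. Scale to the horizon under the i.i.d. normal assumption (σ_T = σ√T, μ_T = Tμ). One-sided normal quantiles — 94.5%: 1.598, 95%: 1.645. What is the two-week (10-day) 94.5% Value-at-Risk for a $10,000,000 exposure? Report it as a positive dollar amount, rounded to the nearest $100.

$787,800

σ_{10d} = 1.836% × √10 = 5.806%; μ_{10d} = 10 × 0.14% = 1.400%.
VaR = −(1.400%) + 1.598 × 5.806% = 7.878%.
On $10,000,000: 0.07878 × $10,000,000 = $787,800.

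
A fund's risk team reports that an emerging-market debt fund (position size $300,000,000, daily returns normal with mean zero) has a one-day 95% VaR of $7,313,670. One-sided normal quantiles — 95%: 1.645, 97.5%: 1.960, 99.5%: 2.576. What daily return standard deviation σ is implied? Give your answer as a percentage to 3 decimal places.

1.482%

VaR as a fraction: $7,313,670 / $300,000,000 = 2.438%.
σ = VaR / z = 2.438% / 1.645 = 1.482%.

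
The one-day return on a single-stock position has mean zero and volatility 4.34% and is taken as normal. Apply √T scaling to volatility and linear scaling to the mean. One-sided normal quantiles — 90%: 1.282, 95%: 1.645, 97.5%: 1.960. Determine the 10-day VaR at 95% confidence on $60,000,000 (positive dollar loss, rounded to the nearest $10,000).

σ_{10d} = 4.34% × √10 = 13.724%.
VaR = 1.645 × 13.724% = 22.576%.
On $60,000,000: 0.22576 × $60,000,000 = $13,545,600.

$13,550,000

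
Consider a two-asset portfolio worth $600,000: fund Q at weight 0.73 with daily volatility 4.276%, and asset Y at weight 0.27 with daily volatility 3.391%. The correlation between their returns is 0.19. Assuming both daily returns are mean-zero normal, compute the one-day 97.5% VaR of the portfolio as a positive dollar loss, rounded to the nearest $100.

σ_p² = 0.73²·4.276² + 0.27²·3.391² + 2·0.19·0.73·0.27·4.276·3.391 = 11.6679 (%²).
σ_p = √11.6679 = 3.416%.
At 97.5%, z = 1.960.
VaR = 1.960 × 3.416% = 6.695%; on $600,000 that is $40,170.

$40,200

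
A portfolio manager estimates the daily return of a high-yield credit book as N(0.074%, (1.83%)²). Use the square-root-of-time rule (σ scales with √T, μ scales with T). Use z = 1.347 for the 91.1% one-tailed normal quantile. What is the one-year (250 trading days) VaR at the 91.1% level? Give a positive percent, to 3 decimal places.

20.475%

σ_{250d} = 1.83% × √250 = 28.935%; μ_{250d} = 250 × 0.074% = 18.500%.
VaR = −(18.500%) + 1.347 × 28.935% = 20.475%.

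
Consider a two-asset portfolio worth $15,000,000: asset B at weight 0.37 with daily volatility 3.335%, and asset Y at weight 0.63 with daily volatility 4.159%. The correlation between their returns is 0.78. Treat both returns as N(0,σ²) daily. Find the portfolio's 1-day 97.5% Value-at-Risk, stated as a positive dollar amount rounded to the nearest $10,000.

σ_p² = 0.37²·3.335² + 0.63²·4.159² + 2·0.78·0.37·0.63·3.335·4.159 = 13.4317 (%²).
σ_p = √13.4317 = 3.665%.
At 97.5%, z = 1.960.
VaR = 1.960 × 3.665% = 7.183%; on $15,000,000 that is $1,077,450.

$1,080,000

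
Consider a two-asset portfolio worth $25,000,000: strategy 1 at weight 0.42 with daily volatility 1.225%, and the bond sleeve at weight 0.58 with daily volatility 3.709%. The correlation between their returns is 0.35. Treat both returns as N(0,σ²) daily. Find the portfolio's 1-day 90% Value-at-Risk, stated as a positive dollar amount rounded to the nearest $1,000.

$763,000

σ_p² = 0.42²·1.225² + 0.58²·3.709² + 2·0.35·0.42·0.58·1.225·3.709 = 5.6672 (%²).
σ_p = √5.6672 = 2.381%.
At 90%, z = 1.282.
VaR = 1.282 × 2.381% = 3.052%; on $25,000,000 that is $763,000.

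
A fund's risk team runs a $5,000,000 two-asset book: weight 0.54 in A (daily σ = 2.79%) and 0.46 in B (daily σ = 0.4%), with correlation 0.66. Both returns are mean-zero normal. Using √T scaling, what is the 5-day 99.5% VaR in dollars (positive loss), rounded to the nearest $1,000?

σ_p = √(0.54²·2.79² + 0.46²·0.4² + 2·0.66·0.54·0.46·2.79·0.4) = 1.634%.
σ_{5d} = 1.634% × √5 = 3.654%.
z(99.5%) = 2.576.
VaR = 2.576 × 3.654% = 9.413%; on $5,000,000 that is $470,650.

$471,000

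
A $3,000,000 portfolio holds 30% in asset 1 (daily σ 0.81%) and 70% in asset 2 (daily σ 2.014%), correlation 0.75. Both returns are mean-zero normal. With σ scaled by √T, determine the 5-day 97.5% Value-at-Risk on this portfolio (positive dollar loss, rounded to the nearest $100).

σ_p = √(0.3²·0.81² + 0.7²·2.014² + 2·0.75·0.3·0.7·0.81·2.014) = 1.600%.
σ_{5d} = 1.600% × √5 = 3.578%.
z(97.5%) = 1.960.
VaR = 1.960 × 3.578% = 7.013%; on $3,000,000 that is $210,390.

$210,400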